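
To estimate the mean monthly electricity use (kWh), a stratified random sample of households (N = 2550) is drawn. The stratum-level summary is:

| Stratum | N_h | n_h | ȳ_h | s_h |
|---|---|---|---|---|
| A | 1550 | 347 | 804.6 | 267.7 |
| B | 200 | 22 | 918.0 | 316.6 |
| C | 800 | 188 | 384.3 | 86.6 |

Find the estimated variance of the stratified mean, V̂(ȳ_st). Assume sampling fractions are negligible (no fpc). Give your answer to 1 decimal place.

V̂(ȳ_st) = Σ W_h² s_h²/n_h, with W_h = N_h/N and N = 2550:
  stratum A: (1550/2550)²·267.7²/347 = 76.3045
  stratum B: (200/2550)²·316.6²/22 = 28.0271
  stratum C: (800/2550)²·86.6²/188 = 3.92625
V̂(ȳ_st) = 108.258

V̂(ȳ_st) ≈ 108.3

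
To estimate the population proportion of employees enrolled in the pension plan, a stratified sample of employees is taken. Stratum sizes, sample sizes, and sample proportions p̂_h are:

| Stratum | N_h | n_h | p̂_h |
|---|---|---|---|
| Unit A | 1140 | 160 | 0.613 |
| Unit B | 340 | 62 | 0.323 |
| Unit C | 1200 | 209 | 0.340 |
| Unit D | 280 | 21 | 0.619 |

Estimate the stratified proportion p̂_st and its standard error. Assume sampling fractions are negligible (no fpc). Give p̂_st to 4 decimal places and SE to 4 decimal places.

p̂_st ≈ 0.4696, SE ≈ 0.0235

N = 2960; stratum weights W_h = N_h/N.
p̂_st = Σ W_h p̂_h = (1140·0.613 + 340·0.323 + 1200·0.340 + 280·0.619)/2960 = 0.46958
V̂(p̂_st) = Σ W_h² p̂_h(1−p̂_h)/(n_h−1):
  stratum Unit A: (1140/2960)²·0.613·0.387/159 = 0.00022131
  stratum Unit B: (340/2960)²·0.323·0.677/61 = 4.72972e-05
  stratum Unit C: (1200/2960)²·0.340·0.660/208 = 0.000177312
  stratum Unit D: (280/2960)²·0.619·0.381/20 = 0.000105516
V̂(p̂_st) = 0.000551435; SE = √V̂ = 0.0234827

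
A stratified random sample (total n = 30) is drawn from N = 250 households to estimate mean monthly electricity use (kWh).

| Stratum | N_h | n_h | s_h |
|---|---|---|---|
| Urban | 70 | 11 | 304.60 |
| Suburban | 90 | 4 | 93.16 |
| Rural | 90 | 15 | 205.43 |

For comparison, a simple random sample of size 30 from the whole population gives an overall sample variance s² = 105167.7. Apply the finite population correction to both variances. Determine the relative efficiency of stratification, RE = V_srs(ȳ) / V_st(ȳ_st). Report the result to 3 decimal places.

RE ≈ 2.730

V̂(ȳ_st) = Σ W_h² (1 − n_h/N_h) s_h²/n_h, with W_h = N_h/N and N = 250:
  stratum Urban: (70/250)²·(1 − 11/70)·304.60²/11 = 557.362
  stratum Suburban: (90/250)²·(1 − 4/90)·93.16²/4 = 268.695
  stratum Rural: (90/250)²·(1 − 15/90)·205.43²/15 = 303.851
V_st = 1129.91
V_srs = (1 − 30/250)·105167.7/30 = 3084.92
Relative efficiency = V_srs / V_st = 3084.92/1129.91 = 2.7302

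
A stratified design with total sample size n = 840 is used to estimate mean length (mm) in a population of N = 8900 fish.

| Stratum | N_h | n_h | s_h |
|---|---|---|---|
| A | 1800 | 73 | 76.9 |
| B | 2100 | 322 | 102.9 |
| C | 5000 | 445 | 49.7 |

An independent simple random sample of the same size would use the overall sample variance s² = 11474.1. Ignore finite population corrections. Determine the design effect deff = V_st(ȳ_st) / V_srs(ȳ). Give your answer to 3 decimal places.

V̂(ȳ_st) = Σ W_h² s_h²/n_h, with W_h = N_h/N and N = 8900:
  stratum A: (1800/8900)²·76.9²/73 = 3.31356
  stratum B: (2100/8900)²·102.9²/322 = 1.83077
  stratum C: (5000/8900)²·49.7²/445 = 1.75191
V_st = 6.89624
V_srs = s²/n = 11474.1/840 = 13.6596
deff = V_st / V_srs = 6.89624/13.6596 = 0.5049

deff ≈ 0.505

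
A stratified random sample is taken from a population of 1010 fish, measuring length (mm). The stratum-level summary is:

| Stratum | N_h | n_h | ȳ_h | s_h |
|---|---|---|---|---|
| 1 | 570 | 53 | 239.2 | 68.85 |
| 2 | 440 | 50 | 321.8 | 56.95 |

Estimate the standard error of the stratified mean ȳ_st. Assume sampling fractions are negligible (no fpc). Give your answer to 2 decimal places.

V̂(ȳ_st) = Σ W_h² s_h²/n_h, with W_h = N_h/N and N = 1010:
  stratum 1: (570/1010)²·68.85²/53 = 28.4865
  stratum 2: (440/1010)²·56.95²/50 = 12.3106
V̂(ȳ_st) = 40.7971
SE(ȳ_st) = √40.7971 = 6.38726

SE(ȳ_st) ≈ 6.39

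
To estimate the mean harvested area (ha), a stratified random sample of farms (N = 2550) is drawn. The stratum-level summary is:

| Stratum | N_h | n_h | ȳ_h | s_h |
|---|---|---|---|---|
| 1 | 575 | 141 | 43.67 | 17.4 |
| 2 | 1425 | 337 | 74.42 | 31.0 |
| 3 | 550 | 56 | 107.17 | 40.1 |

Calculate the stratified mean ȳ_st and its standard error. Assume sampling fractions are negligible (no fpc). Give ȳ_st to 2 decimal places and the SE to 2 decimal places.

ȳ_st = Σ W_h ȳ_h = (575·43.67 + 1425·74.42 + 550·107.17)/2550 = 74.54990
V̂(ȳ_st) = Σ W_h² s_h²/n_h, with W_h = N_h/N and N = 2550:
  stratum 1: (575/2550)²·17.4²/141 = 0.109178
  stratum 2: (1425/2550)²·31.0²/337 = 0.890518
  stratum 3: (550/2550)²·40.1²/56 = 1.33581
V̂(ȳ_st) = 2.33551
SE(ȳ_st) = √2.33551 = 1.52824

ȳ_st ≈ 74.55, SE ≈ 1.53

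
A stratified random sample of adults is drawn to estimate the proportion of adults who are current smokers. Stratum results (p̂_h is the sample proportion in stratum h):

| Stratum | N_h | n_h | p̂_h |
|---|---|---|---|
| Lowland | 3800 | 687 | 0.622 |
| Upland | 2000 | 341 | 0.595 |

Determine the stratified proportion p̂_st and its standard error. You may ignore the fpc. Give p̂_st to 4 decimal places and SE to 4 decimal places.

p̂_st ≈ 0.6127, SE ≈ 0.0152

N = 5800; stratum weights W_h = N_h/N.
p̂_st = Σ W_h p̂_h = (3800·0.622 + 2000·0.595)/5800 = 0.61269
V̂(p̂_st) = Σ W_h² p̂_h(1−p̂_h)/(n_h−1):
  stratum Lowland: (3800/5800)²·0.622·0.378/686 = 0.000147119
  stratum Upland: (2000/5800)²·0.595·0.405/340 = 8.42747e-05
V̂(p̂_st) = 0.000231394; SE = √V̂ = 0.0152116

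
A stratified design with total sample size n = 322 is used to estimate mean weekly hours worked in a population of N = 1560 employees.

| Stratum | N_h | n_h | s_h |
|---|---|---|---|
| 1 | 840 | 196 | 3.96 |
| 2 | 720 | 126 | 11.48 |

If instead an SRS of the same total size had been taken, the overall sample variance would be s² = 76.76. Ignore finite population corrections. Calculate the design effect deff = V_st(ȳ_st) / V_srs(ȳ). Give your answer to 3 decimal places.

deff ≈ 1.032

V̂(ȳ_st) = Σ W_h² s_h²/n_h, with W_h = N_h/N and N = 1560:
  stratum 1: (840/1560)²·3.96²/196 = 0.0231976
  stratum 2: (720/1560)²·11.48²/126 = 0.222807
V_st = 0.246005
V_srs = s²/n = 76.76/322 = 0.238385
deff = V_st / V_srs = 0.246005/0.238385 = 1.0320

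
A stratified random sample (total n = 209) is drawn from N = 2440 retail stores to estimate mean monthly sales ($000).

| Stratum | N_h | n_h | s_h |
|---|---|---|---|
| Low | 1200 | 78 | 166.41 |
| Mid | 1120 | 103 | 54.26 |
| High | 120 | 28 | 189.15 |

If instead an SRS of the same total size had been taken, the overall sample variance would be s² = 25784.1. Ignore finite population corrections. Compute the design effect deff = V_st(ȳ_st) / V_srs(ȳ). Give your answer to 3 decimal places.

V̂(ȳ_st) = Σ W_h² s_h²/n_h, with W_h = N_h/N and N = 2440:
  stratum Low: (1200/2440)²·166.41²/78 = 85.8711
  stratum Mid: (1120/2440)²·54.26²/103 = 6.02253
  stratum High: (120/2440)²·189.15²/28 = 3.09056
V_st = 94.9842
V_srs = s²/n = 25784.1/209 = 123.369
deff = V_st / V_srs = 94.9842/123.369 = 0.7699

deff ≈ 0.770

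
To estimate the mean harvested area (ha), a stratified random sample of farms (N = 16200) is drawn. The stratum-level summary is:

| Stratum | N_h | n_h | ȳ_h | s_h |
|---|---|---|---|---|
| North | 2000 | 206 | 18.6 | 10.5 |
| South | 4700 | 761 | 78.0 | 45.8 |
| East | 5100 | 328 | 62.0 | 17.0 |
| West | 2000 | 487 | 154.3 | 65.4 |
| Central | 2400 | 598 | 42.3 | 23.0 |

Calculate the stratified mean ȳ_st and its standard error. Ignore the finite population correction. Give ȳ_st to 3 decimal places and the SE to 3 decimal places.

ȳ_st ≈ 69.760, SE ≈ 0.693

ȳ_st = Σ W_h ȳ_h = (2000·18.6 + 4700·78.0 + 5100·62.0 + 2000·154.3 + 2400·42.3)/16200 = 69.76049
V̂(ȳ_st) = Σ W_h² s_h²/n_h, with W_h = N_h/N and N = 16200:
  stratum North: (2000/16200)²·10.5²/206 = 0.0081572
  stratum South: (4700/16200)²·45.8²/761 = 0.232013
  stratum East: (5100/16200)²·17.0²/328 = 0.0873241
  stratum West: (2000/16200)²·65.4²/487 = 0.133862
  stratum Central: (2400/16200)²·23.0²/598 = 0.0194154
V̂(ȳ_st) = 0.480771
SE(ȳ_st) = √0.480771 = 0.693377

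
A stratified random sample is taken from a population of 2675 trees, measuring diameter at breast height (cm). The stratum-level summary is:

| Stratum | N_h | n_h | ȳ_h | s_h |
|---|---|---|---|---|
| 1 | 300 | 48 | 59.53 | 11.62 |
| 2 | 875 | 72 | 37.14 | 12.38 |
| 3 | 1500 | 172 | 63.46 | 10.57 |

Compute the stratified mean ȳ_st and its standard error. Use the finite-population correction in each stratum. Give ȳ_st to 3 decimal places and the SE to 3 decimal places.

ȳ_st ≈ 54.410, SE ≈ 0.648

ȳ_st = Σ W_h ȳ_h = (300·59.53 + 875·37.14 + 1500·63.46)/2675 = 54.40991
V̂(ȳ_st) = Σ W_h² (1 − n_h/N_h) s_h²/n_h, with W_h = N_h/N and N = 2675:
  stratum 1: (300/2675)²·(1 − 48/300)·11.62²/48 = 0.0297198
  stratum 2: (875/2675)²·(1 − 72/875)·12.38²/72 = 0.209019
  stratum 3: (1500/2675)²·(1 − 172/1500)·10.57²/172 = 0.180827
V̂(ȳ_st) = 0.419565
SE(ȳ_st) = √0.419565 = 0.647739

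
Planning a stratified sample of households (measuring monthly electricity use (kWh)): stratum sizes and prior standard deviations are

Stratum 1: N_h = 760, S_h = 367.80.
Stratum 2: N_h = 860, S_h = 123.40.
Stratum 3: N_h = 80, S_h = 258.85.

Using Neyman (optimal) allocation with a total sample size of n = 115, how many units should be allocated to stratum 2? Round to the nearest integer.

30

Neyman allocation: n_h = n · N_h S_h / Σ N_i S_i, with n = 115.
  stratum 1: N_h·S_h = 760·367.80 = 279528.00
  stratum 2: N_h·S_h = 860·123.40 = 106124.00
  stratum 3: N_h·S_h = 80·258.85 = 20708.00
Σ N_h S_h = 406360.00
n for stratum 2 = 115·106124.00/406360.00 = 30.033 → 30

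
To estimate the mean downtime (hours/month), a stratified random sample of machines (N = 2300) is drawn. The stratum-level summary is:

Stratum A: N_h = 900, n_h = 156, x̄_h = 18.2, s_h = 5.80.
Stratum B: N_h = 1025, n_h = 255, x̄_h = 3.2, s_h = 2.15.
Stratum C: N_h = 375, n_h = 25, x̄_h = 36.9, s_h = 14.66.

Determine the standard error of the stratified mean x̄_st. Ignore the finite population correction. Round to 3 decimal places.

V̂(x̄_st) = Σ W_h² s_h²/n_h, with W_h = N_h/N and N = 2300:
  stratum A: (900/2300)²·5.80²/156 = 0.0330188
  stratum B: (1025/2300)²·2.15²/255 = 0.00360022
  stratum C: (375/2300)²·14.66²/25 = 0.228526
V̂(x̄_st) = 0.265145
SE(x̄_st) = √0.265145 = 0.514922

SE(x̄_st) ≈ 0.515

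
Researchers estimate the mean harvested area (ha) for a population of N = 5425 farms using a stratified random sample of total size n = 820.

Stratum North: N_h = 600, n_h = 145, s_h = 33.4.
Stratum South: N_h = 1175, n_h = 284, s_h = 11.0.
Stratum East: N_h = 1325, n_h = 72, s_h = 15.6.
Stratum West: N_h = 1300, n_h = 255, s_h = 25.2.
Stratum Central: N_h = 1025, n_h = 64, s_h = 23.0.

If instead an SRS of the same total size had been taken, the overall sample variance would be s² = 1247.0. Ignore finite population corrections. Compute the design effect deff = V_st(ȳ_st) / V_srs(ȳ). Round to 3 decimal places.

deff ≈ 0.496

V̂(ȳ_st) = Σ W_h² s_h²/n_h, with W_h = N_h/N and N = 5425:
  stratum North: (600/5425)²·33.4²/145 = 0.0941083
  stratum South: (1175/5425)²·11.0²/284 = 0.0199868
  stratum East: (1325/5425)²·15.6²/72 = 0.201627
  stratum West: (1300/5425)²·25.2²/255 = 0.143004
  stratum Central: (1025/5425)²·23.0²/64 = 0.295069
V_st = 0.753795
V_srs = s²/n = 1247.0/820 = 1.52073
deff = V_st / V_srs = 0.753795/1.52073 = 0.4957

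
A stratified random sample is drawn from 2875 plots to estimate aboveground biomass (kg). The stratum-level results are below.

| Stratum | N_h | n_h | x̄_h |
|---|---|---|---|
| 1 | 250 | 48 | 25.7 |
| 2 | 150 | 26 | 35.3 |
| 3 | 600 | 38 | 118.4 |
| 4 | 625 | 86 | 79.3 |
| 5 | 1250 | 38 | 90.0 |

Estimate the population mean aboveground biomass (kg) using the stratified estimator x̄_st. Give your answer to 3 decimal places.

N = Σ N_h = 2875. Stratum weights W_h = N_h/N.
x̄_st = (250·25.7 + 150·35.3 + 600·118.4 + 625·79.3 + 1250·90.0) / 2875 = 85.15565

x̄_st ≈ 85.156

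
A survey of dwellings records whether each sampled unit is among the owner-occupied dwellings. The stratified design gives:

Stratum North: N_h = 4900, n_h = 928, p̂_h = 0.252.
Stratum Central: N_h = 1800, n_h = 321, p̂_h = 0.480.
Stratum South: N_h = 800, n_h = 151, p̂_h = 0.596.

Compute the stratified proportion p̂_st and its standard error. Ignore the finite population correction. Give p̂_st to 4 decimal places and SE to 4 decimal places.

N = 7500; stratum weights W_h = N_h/N.
p̂_st = Σ W_h p̂_h = (4900·0.252 + 1800·0.480 + 800·0.596)/7500 = 0.34341
V̂(p̂_st) = Σ W_h² p̂_h(1−p̂_h)/(n_h−1):
  stratum North: (4900/7500)²·0.252·0.748/927 = 8.67945e-05
  stratum Central: (1800/7500)²·0.480·0.520/320 = 4.4928e-05
  stratum South: (800/7500)²·0.596·0.404/150 = 1.82639e-05
V̂(p̂_st) = 0.000149986; SE = √V̂ = 0.0122469

p̂_st ≈ 0.3434, SE ≈ 0.0122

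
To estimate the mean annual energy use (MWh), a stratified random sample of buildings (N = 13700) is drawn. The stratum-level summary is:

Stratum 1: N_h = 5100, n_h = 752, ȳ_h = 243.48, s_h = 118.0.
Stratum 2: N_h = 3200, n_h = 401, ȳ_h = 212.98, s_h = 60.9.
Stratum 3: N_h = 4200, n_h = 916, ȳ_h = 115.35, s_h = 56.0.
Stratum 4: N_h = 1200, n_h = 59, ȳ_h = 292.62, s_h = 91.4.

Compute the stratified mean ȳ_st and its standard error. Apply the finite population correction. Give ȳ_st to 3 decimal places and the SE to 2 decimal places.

ȳ_st ≈ 201.379, SE ≈ 1.98

ȳ_st = Σ W_h ȳ_h = (5100·243.48 + 3200·212.98 + 4200·115.35 + 1200·292.62)/13700 = 201.37942
V̂(ȳ_st) = Σ W_h² (1 − n_h/N_h) s_h²/n_h, with W_h = N_h/N and N = 13700:
  stratum 1: (5100/13700)²·(1 − 752/5100)·118.0²/752 = 2.18758
  stratum 2: (3200/13700)²·(1 − 401/3200)·60.9²/401 = 0.441369
  stratum 3: (4200/13700)²·(1 − 916/4200)·56.0²/916 = 0.251589
  stratum 4: (1200/13700)²·(1 − 59/1200)·91.4²/59 = 1.03292
V̂(ȳ_st) = 3.91346
SE(ȳ_st) = √3.91346 = 1.97825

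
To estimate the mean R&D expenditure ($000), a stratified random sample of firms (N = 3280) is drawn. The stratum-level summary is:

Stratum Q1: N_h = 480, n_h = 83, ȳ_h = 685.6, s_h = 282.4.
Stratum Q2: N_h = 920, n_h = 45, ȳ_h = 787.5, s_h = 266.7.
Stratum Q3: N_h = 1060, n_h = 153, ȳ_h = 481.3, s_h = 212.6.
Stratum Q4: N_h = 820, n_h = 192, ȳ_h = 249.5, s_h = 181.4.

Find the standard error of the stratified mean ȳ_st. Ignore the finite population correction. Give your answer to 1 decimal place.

SE(ȳ_st) ≈ 13.7

V̂(ȳ_st) = Σ W_h² s_h²/n_h, with W_h = N_h/N and N = 3280:
  stratum Q1: (480/3280)²·282.4²/83 = 20.5772
  stratum Q2: (920/3280)²·266.7²/45 = 124.354
  stratum Q3: (1060/3280)²·212.6²/153 = 30.8531
  stratum Q4: (820/3280)²·181.4²/192 = 10.7116
V̂(ȳ_st) = 186.496
SE(ȳ_st) = √186.496 = 13.6564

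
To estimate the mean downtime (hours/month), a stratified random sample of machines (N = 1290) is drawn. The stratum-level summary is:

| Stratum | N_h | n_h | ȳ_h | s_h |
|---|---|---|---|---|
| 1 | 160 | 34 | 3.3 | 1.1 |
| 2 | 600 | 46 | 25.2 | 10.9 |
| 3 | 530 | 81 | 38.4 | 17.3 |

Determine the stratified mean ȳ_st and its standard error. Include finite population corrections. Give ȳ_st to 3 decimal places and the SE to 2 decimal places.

ȳ_st = Σ W_h ȳ_h = (160·3.3 + 600·25.2 + 530·38.4)/1290 = 27.90698
V̂(ȳ_st) = Σ W_h² (1 − n_h/N_h) s_h²/n_h, with W_h = N_h/N and N = 1290:
  stratum 1: (160/1290)²·(1 − 34/160)·1.1²/34 = 0.000431139
  stratum 2: (600/1290)²·(1 − 46/600)·10.9²/46 = 0.515913
  stratum 3: (530/1290)²·(1 − 81/530)·17.3²/81 = 0.528384
V̂(ȳ_st) = 1.04473
SE(ȳ_st) = √1.04473 = 1.02212

ȳ_st ≈ 27.907, SE ≈ 1.02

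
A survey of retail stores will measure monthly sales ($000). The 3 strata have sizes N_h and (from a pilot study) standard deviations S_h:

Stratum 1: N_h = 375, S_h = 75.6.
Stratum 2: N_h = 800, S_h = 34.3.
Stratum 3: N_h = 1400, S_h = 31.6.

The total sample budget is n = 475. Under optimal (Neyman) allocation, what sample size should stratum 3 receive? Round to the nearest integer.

210

Neyman allocation: n_h = n · N_h S_h / Σ N_i S_i, with n = 475.
  stratum 1: N_h·S_h = 375·75.6 = 28350.00
  stratum 2: N_h·S_h = 800·34.3 = 27440.00
  stratum 3: N_h·S_h = 1400·31.6 = 44240.00
Σ N_h S_h = 100030.00
n for stratum 3 = 475·44240.00/100030.00 = 210.077 → 210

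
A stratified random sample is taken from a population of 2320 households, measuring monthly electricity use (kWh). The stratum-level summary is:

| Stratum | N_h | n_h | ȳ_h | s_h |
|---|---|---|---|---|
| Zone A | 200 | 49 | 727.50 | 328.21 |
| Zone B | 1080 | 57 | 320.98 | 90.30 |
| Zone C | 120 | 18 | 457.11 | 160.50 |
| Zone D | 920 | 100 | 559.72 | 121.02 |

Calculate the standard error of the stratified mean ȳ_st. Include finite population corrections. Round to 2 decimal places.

SE(ȳ_st) ≈ 8.09

V̂(ȳ_st) = Σ W_h² (1 − n_h/N_h) s_h²/n_h, with W_h = N_h/N and N = 2320:
  stratum Zone A: (200/2320)²·(1 − 49/200)·328.21²/49 = 12.335
  stratum Zone B: (1080/2320)²·(1 − 57/1080)·90.30²/57 = 29.3646
  stratum Zone C: (120/2320)²·(1 − 18/120)·160.50²/18 = 3.25449
  stratum Zone D: (920/2320)²·(1 − 100/920)·121.02²/100 = 20.5277
V̂(ȳ_st) = 65.4818
SE(ȳ_st) = √65.4818 = 8.09208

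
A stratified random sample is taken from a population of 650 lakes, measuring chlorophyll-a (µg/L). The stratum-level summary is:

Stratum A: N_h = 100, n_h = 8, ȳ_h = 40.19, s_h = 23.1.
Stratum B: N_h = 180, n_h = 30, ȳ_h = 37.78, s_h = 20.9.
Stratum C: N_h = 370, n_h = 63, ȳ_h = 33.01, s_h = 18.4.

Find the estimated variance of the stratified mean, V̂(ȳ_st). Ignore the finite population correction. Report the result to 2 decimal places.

V̂(ȳ_st) = Σ W_h² s_h²/n_h, with W_h = N_h/N and N = 650:
  stratum A: (100/650)²·23.1²/8 = 1.57873
  stratum B: (180/650)²·20.9²/30 = 1.11658
  stratum C: (370/650)²·18.4²/63 = 1.74129
V̂(ȳ_st) = 4.4366

V̂(ȳ_st) ≈ 4.44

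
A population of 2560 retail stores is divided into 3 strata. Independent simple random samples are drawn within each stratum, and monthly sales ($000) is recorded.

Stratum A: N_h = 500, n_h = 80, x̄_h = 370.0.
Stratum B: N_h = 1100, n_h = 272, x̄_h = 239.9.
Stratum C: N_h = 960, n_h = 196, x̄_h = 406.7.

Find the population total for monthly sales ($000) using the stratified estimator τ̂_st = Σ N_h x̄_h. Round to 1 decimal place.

τ̂_st = Σ N_h x̄_h = 500·370.0 + 1100·239.9 + 960·406.7 = 839322.0

τ̂_st ≈ 839322.0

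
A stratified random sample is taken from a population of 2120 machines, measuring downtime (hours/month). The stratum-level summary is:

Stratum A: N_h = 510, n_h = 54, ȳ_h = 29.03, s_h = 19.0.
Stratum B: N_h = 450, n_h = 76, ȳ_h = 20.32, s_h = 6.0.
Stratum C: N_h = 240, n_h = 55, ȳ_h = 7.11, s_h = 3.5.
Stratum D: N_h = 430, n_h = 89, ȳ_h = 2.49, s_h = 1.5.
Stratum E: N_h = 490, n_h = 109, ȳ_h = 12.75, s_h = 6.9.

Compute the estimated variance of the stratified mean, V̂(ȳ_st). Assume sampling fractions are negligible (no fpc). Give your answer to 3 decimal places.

V̂(ȳ_st) ≈ 0.435

V̂(ȳ_st) = Σ W_h² s_h²/n_h, with W_h = N_h/N and N = 2120:
  stratum A: (510/2120)²·19.0²/54 = 0.386885
  stratum B: (450/2120)²·6.0²/76 = 0.0213423
  stratum C: (240/2120)²·3.5²/55 = 0.00285446
  stratum D: (430/2120)²·1.5²/89 = 0.00104006
  stratum E: (490/2120)²·6.9²/109 = 0.0233342
V̂(ȳ_st) = 0.435456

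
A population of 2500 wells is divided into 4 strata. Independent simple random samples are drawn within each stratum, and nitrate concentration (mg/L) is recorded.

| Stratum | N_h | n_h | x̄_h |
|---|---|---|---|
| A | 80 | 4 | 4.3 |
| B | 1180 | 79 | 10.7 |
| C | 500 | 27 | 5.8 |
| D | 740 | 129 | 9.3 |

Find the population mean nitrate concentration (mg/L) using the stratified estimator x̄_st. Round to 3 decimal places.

N = Σ N_h = 2500. Stratum weights W_h = N_h/N.
x̄_st = (80·4.3 + 1180·10.7 + 500·5.8 + 740·9.3) / 2500 = 9.10080

x̄_st ≈ 9.101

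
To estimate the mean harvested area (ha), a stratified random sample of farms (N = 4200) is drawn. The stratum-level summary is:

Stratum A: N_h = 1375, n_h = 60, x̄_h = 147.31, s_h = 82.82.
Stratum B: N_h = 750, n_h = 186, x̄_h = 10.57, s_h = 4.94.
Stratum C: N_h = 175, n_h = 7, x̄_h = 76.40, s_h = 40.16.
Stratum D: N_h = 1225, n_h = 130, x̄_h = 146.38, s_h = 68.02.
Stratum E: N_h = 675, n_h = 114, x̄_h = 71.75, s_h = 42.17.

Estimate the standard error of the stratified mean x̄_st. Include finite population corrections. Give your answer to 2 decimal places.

V̂(x̄_st) = Σ W_h² (1 − n_h/N_h) s_h²/n_h, with W_h = N_h/N and N = 4200:
  stratum A: (1375/4200)²·(1 − 60/1375)·82.82²/60 = 11.7179
  stratum B: (750/4200)²·(1 − 186/750)·4.94²/186 = 0.00314617
  stratum C: (175/4200)²·(1 − 7/175)·40.16²/7 = 0.384006
  stratum D: (1225/4200)²·(1 − 130/1225)·68.02²/130 = 2.70633
  stratum E: (675/4200)²·(1 − 114/675)·42.17²/114 = 0.334865
V̂(x̄_st) = 15.1462
SE(x̄_st) = √15.1462 = 3.89182

SE(x̄_st) ≈ 3.89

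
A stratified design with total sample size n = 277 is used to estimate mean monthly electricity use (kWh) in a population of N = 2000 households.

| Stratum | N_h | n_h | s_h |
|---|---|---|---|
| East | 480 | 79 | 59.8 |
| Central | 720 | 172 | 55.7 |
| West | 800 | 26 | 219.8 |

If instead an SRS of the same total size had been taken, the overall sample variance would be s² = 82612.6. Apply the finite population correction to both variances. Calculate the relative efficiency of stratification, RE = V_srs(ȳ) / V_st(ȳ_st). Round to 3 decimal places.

V̂(ȳ_st) = Σ W_h² (1 − n_h/N_h) s_h²/n_h, with W_h = N_h/N and N = 2000:
  stratum East: (480/2000)²·(1 − 79/480)·59.8²/79 = 2.17822
  stratum Central: (720/2000)²·(1 − 172/720)·55.7²/172 = 1.77924
  stratum West: (800/2000)²·(1 − 26/800)·219.8²/26 = 287.642
V_st = 291.6
V_srs = (1 − 277/2000)·82612.6/277 = 256.934
Relative efficiency = V_srs / V_st = 256.934/291.6 = 0.8811

RE ≈ 0.881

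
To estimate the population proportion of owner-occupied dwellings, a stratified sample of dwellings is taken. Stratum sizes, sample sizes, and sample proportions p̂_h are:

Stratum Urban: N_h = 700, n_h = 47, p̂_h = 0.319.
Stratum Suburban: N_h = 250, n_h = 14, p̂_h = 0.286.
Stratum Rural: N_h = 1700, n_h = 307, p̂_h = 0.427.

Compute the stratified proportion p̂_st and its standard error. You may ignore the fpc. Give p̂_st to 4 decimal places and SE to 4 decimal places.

p̂_st ≈ 0.3852, SE ≈ 0.0283

N = 2650; stratum weights W_h = N_h/N.
p̂_st = Σ W_h p̂_h = (700·0.319 + 250·0.286 + 1700·0.427)/2650 = 0.38517
V̂(p̂_st) = Σ W_h² p̂_h(1−p̂_h)/(n_h−1):
  stratum Urban: (700/2650)²·0.319·0.681/46 = 0.000329522
  stratum Suburban: (250/2650)²·0.286·0.714/13 = 0.000139801
  stratum Rural: (1700/2650)²·0.427·0.573/306 = 0.000329054
V̂(p̂_st) = 0.000798377; SE = √V̂ = 0.0282556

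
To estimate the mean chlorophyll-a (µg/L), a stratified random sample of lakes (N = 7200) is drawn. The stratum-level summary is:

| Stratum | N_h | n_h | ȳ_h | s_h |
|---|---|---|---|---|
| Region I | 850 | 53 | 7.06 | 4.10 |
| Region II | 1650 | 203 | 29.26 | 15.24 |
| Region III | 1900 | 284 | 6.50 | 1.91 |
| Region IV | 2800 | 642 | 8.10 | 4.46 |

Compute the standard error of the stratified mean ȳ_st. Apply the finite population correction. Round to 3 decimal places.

V̂(ȳ_st) = Σ W_h² (1 − n_h/N_h) s_h²/n_h, with W_h = N_h/N and N = 7200:
  stratum Region I: (850/7200)²·(1 − 53/850)·4.10²/53 = 0.0041448
  stratum Region II: (1650/7200)²·(1 − 203/1650)·15.24²/203 = 0.052694
  stratum Region III: (1900/7200)²·(1 − 284/1900)·1.91²/284 = 0.000760814
  stratum Region IV: (2800/7200)²·(1 − 642/2800)·4.46²/642 = 0.00361143
V̂(ȳ_st) = 0.0612111
SE(ȳ_st) = √0.0612111 = 0.247409

SE(ȳ_st) ≈ 0.247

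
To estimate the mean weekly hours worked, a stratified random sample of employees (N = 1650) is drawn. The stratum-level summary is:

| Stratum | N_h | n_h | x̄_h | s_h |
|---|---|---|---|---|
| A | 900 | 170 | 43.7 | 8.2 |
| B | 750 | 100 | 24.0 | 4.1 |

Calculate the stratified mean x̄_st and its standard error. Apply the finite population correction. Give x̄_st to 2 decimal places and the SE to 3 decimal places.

x̄_st = Σ W_h x̄_h = (900·43.7 + 750·24.0)/1650 = 34.74545
V̂(x̄_st) = Σ W_h² (1 − n_h/N_h) s_h²/n_h, with W_h = N_h/N and N = 1650:
  stratum A: (900/1650)²·(1 − 170/900)·8.2²/170 = 0.0954501
  stratum B: (750/1650)²·(1 − 100/750)·4.1²/100 = 0.0301006
V̂(x̄_st) = 0.125551
SE(x̄_st) = √0.125551 = 0.354331

x̄_st ≈ 34.75, SE ≈ 0.354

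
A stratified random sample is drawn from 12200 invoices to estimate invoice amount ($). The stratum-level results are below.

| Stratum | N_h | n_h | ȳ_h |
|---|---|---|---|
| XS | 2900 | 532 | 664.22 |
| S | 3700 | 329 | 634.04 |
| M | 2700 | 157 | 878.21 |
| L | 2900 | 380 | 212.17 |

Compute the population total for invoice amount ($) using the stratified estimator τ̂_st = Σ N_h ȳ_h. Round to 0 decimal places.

τ̂_st ≈ 7258646

τ̂_st = Σ N_h ȳ_h = 2900·664.22 + 3700·634.04 + 2700·878.21 + 2900·212.17 = 7258646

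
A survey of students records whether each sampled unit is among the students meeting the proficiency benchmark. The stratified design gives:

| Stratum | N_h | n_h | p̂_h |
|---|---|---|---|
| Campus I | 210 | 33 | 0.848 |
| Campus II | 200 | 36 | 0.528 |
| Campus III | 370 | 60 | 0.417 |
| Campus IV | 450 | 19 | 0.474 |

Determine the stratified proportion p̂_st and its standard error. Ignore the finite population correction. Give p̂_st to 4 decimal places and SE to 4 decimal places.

p̂_st ≈ 0.5295, SE ≈ 0.0503

N = 1230; stratum weights W_h = N_h/N.
p̂_st = Σ W_h p̂_h = (210·0.848 + 200·0.528 + 370·0.417 + 450·0.474)/1230 = 0.52949
V̂(p̂_st) = Σ W_h² p̂_h(1−p̂_h)/(n_h−1):
  stratum Campus I: (210/1230)²·0.848·0.152/32 = 0.000117413
  stratum Campus II: (200/1230)²·0.528·0.472/35 = 0.00018826
  stratum Campus III: (370/1230)²·0.417·0.583/59 = 0.00037286
  stratum Campus IV: (450/1230)²·0.474·0.526/18 = 0.00185399
V̂(p̂_st) = 0.00253252; SE = √V̂ = 0.0503241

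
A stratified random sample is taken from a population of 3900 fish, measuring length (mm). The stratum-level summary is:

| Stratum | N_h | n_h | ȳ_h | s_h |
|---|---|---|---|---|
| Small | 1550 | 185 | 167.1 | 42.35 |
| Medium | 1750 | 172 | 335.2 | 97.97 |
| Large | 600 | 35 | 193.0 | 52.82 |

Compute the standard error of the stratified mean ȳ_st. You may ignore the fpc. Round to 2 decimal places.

SE(ȳ_st) ≈ 3.83

V̂(ȳ_st) = Σ W_h² s_h²/n_h, with W_h = N_h/N and N = 3900:
  stratum Small: (1550/3900)²·42.35²/185 = 1.53133
  stratum Medium: (1750/3900)²·97.97²/172 = 11.2358
  stratum Large: (600/3900)²·52.82²/35 = 1.8867
V̂(ȳ_st) = 14.6538
SE(ȳ_st) = √14.6538 = 3.82803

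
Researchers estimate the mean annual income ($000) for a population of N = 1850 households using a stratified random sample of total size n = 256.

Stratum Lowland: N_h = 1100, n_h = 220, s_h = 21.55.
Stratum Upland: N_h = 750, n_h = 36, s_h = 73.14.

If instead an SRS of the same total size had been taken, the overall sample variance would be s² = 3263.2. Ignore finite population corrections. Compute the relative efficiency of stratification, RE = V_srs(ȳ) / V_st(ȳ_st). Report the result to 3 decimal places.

V̂(ȳ_st) = Σ W_h² s_h²/n_h, with W_h = N_h/N and N = 1850:
  stratum Lowland: (1100/1850)²·21.55²/220 = 0.746301
  stratum Upland: (750/1850)²·73.14²/36 = 24.4223
V_st = 25.1686
V_srs = s²/n = 3263.2/256 = 12.7469
Relative efficiency = V_srs / V_st = 12.7469/25.1686 = 0.5065

RE ≈ 0.506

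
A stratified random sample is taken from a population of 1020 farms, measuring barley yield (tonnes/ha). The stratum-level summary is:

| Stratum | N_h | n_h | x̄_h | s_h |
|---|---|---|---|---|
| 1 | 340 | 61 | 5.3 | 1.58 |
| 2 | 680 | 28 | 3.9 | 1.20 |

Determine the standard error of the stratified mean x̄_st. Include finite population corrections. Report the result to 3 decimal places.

SE(x̄_st) ≈ 0.160

V̂(x̄_st) = Σ W_h² (1 − n_h/N_h) s_h²/n_h, with W_h = N_h/N and N = 1020:
  stratum 1: (340/1020)²·(1 − 61/340)·1.58²/61 = 0.00373136
  stratum 2: (680/1020)²·(1 − 28/680)·1.20²/28 = 0.021916
V̂(x̄_st) = 0.0256473
SE(x̄_st) = √0.0256473 = 0.160148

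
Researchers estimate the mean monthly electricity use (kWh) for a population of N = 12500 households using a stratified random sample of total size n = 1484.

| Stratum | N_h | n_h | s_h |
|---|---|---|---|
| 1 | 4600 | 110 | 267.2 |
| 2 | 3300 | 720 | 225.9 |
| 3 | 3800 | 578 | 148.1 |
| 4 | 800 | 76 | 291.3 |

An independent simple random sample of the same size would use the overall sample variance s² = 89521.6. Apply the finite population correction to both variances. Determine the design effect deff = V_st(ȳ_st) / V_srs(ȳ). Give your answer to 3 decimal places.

deff ≈ 1.820

V̂(ȳ_st) = Σ W_h² (1 − n_h/N_h) s_h²/n_h, with W_h = N_h/N and N = 12500:
  stratum 1: (4600/12500)²·(1 − 110/4600)·267.2²/110 = 85.7955
  stratum 2: (3300/12500)²·(1 − 720/3300)·225.9²/720 = 3.86201
  stratum 3: (3800/12500)²·(1 − 578/3800)·148.1²/578 = 2.97352
  stratum 4: (800/12500)²·(1 − 76/800)·291.3²/76 = 4.13881
V_st = 96.7698
V_srs = (1 − 1484/12500)·89521.6/1484 = 53.1628
deff = V_st / V_srs = 96.7698/53.1628 = 1.8203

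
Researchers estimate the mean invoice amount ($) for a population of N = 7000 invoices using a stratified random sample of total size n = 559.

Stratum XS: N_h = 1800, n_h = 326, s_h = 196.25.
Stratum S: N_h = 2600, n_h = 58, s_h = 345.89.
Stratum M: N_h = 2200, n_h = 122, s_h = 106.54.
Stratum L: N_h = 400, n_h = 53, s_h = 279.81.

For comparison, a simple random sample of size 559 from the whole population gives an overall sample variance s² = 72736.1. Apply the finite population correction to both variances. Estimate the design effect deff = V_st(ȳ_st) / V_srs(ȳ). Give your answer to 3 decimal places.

V̂(ȳ_st) = Σ W_h² (1 − n_h/N_h) s_h²/n_h, with W_h = N_h/N and N = 7000:
  stratum XS: (1800/7000)²·(1 − 326/1800)·196.25²/326 = 6.39699
  stratum S: (2600/7000)²·(1 − 58/2600)·345.89²/58 = 278.228
  stratum M: (2200/7000)²·(1 − 122/2200)·106.54²/122 = 8.68036
  stratum L: (400/7000)²·(1 − 53/400)·279.81²/53 = 4.1845
V_st = 297.49
V_srs = (1 − 559/7000)·72736.1/559 = 119.727
deff = V_st / V_srs = 297.49/119.727 = 2.4847

deff ≈ 2.485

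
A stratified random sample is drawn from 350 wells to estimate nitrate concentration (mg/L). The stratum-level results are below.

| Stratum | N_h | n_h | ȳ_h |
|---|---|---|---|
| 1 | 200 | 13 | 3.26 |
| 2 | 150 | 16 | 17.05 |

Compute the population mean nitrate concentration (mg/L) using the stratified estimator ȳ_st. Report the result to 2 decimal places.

ȳ_st ≈ 9.17

N = Σ N_h = 350. Stratum weights W_h = N_h/N.
ȳ_st = (200·3.26 + 150·17.05) / 350 = 9.1700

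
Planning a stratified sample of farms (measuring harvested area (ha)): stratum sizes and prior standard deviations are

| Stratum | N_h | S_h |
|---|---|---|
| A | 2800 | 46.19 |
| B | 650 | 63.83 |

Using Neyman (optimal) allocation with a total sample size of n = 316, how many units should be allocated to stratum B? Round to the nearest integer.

77

Neyman allocation: n_h = n · N_h S_h / Σ N_i S_i, with n = 316.
  stratum A: N_h·S_h = 2800·46.19 = 129332.00
  stratum B: N_h·S_h = 650·63.83 = 41489.50
Σ N_h S_h = 170821.50
n for stratum B = 316·41489.50/170821.50 = 76.751 → 77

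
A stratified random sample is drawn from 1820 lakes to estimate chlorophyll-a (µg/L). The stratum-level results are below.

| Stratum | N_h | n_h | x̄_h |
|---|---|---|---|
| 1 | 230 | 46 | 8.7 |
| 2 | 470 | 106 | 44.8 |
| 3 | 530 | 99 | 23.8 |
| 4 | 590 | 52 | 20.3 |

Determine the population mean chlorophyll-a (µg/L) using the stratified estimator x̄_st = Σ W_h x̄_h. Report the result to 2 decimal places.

x̄_st ≈ 26.18

N = Σ N_h = 1820. Stratum weights W_h = N_h/N.
x̄_st = (230·8.7 + 470·44.8 + 530·23.8 + 590·20.3) / 1820 = 26.1802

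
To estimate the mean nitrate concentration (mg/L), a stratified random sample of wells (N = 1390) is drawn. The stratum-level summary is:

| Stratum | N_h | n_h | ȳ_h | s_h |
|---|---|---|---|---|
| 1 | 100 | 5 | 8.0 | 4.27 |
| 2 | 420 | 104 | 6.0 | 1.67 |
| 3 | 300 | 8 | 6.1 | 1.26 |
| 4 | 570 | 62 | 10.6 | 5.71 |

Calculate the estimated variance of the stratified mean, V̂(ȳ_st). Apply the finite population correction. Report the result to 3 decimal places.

V̂(ȳ_st) = Σ W_h² (1 − n_h/N_h) s_h²/n_h, with W_h = N_h/N and N = 1390:
  stratum 1: (100/1390)²·(1 − 5/100)·4.27²/5 = 0.01793
  stratum 2: (420/1390)²·(1 − 104/420)·1.67²/104 = 0.00184207
  stratum 3: (300/1390)²·(1 − 8/300)·1.26²/8 = 0.00899758
  stratum 4: (570/1390)²·(1 − 62/570)·5.71²/62 = 0.0788115
V̂(ȳ_st) = 0.107581

V̂(ȳ_st) ≈ 0.108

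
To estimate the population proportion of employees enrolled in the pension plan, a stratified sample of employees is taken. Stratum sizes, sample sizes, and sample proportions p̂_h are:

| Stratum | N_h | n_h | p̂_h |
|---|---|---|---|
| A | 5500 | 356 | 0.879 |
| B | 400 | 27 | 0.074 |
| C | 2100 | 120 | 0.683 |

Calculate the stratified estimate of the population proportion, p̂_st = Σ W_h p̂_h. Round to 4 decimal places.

N = 8000; stratum weights W_h = N_h/N.
p̂_st = Σ W_h p̂_h = (5500·0.879 + 400·0.074 + 2100·0.683)/8000 = 0.78730

p̂_st ≈ 0.7873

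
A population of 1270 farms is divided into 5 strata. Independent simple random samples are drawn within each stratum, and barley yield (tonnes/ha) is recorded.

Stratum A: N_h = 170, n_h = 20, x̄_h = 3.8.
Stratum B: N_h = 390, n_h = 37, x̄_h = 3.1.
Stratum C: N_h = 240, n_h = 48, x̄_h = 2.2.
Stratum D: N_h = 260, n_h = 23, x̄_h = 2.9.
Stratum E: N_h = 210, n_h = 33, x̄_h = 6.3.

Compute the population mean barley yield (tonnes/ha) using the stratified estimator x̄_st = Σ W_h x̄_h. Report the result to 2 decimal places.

x̄_st ≈ 3.51

N = Σ N_h = 1270. Stratum weights W_h = N_h/N.
x̄_st = (170·3.8 + 390·3.1 + 240·2.2 + 260·2.9 + 210·6.3) / 1270 = 3.5118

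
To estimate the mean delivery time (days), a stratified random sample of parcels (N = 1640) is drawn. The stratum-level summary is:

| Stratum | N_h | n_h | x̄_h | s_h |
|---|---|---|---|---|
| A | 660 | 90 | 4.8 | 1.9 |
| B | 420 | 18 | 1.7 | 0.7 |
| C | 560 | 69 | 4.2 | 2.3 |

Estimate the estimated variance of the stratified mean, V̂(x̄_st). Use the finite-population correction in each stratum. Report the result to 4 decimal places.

V̂(x̄_st) ≈ 0.0152

V̂(x̄_st) = Σ W_h² (1 − n_h/N_h) s_h²/n_h, with W_h = N_h/N and N = 1640:
  stratum A: (660/1640)²·(1 − 90/660)·1.9²/90 = 0.00561043
  stratum B: (420/1640)²·(1 − 18/420)·0.7²/18 = 0.00170888
  stratum C: (560/1640)²·(1 − 69/560)·2.3²/69 = 0.0078377
V̂(x̄_st) = 0.015157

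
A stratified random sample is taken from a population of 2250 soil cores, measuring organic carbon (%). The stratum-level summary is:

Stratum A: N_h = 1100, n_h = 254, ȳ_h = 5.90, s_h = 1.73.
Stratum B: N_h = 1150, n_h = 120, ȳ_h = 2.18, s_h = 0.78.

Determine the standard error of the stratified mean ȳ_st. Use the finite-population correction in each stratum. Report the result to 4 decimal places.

V̂(ȳ_st) = Σ W_h² (1 − n_h/N_h) s_h²/n_h, with W_h = N_h/N and N = 2250:
  stratum A: (1100/2250)²·(1 − 254/1100)·1.73²/254 = 0.00216599
  stratum B: (1150/2250)²·(1 − 120/1150)·0.78²/120 = 0.00118625
V̂(ȳ_st) = 0.00335225
SE(ȳ_st) = √0.00335225 = 0.0578986

SE(ȳ_st) ≈ 0.0579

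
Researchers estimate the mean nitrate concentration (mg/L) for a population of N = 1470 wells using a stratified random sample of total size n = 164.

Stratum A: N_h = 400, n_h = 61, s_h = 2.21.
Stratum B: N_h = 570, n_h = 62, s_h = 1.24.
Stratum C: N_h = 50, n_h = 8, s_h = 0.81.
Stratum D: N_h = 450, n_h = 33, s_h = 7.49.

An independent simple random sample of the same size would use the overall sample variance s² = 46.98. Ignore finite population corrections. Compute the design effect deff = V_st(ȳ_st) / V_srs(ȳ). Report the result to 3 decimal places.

deff ≈ 0.590

V̂(ȳ_st) = Σ W_h² s_h²/n_h, with W_h = N_h/N and N = 1470:
  stratum A: (400/1470)²·2.21²/61 = 0.00592843
  stratum B: (570/1470)²·1.24²/62 = 0.00372878
  stratum C: (50/1470)²·0.81²/8 = 9.48823e-05
  stratum D: (450/1470)²·7.49²/33 = 0.159309
V_st = 0.169061
V_srs = s²/n = 46.98/164 = 0.286463
deff = V_st / V_srs = 0.169061/0.286463 = 0.5902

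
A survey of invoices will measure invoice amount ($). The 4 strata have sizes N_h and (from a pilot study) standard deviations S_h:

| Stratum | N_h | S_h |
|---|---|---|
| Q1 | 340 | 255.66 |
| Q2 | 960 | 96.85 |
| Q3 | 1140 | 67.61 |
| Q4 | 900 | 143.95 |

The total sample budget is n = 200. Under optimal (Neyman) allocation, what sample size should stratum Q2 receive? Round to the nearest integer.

48

Neyman allocation: n_h = n · N_h S_h / Σ N_i S_i, with n = 200.
  stratum Q1: N_h·S_h = 340·255.66 = 86924.40
  stratum Q2: N_h·S_h = 960·96.85 = 92976.00
  stratum Q3: N_h·S_h = 1140·67.61 = 77075.40
  stratum Q4: N_h·S_h = 900·143.95 = 129555.00
Σ N_h S_h = 386530.80
n for stratum Q2 = 200·92976.00/386530.80 = 48.108 → 48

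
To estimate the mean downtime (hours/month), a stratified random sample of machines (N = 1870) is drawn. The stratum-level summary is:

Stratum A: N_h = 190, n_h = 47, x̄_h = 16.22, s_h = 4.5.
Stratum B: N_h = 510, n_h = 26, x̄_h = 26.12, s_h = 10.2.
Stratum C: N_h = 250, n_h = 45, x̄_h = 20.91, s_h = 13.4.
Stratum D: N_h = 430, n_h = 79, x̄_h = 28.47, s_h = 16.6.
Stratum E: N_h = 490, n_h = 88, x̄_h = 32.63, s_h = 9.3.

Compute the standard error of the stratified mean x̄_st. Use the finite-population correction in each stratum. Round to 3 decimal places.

SE(x̄_st) ≈ 0.742

V̂(x̄_st) = Σ W_h² (1 − n_h/N_h) s_h²/n_h, with W_h = N_h/N and N = 1870:
  stratum A: (190/1870)²·(1 − 47/190)·4.5²/47 = 0.0033476
  stratum B: (510/1870)²·(1 − 26/510)·10.2²/26 = 0.282462
  stratum C: (250/1870)²·(1 − 45/250)·13.4²/45 = 0.0584801
  stratum D: (430/1870)²·(1 − 79/430)·16.6²/79 = 0.15055
  stratum E: (490/1870)²·(1 − 88/490)·9.3²/88 = 0.0553633
V̂(x̄_st) = 0.550203
SE(x̄_st) = √0.550203 = 0.741757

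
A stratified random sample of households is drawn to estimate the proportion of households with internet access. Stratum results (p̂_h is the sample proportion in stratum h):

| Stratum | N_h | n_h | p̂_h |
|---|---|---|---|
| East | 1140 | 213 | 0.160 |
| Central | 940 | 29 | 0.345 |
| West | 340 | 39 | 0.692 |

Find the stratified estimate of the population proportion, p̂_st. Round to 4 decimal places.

N = 2420; stratum weights W_h = N_h/N.
p̂_st = Σ W_h p̂_h = (1140·0.160 + 940·0.345 + 340·0.692)/2420 = 0.30660

p̂_st ≈ 0.3066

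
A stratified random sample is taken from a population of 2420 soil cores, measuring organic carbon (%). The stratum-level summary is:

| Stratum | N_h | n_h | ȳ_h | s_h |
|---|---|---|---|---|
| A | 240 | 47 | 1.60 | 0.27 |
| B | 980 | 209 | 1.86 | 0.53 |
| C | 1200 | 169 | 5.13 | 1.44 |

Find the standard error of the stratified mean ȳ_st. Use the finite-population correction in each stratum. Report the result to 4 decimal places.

SE(ȳ_st) ≈ 0.0527

V̂(ȳ_st) = Σ W_h² (1 − n_h/N_h) s_h²/n_h, with W_h = N_h/N and N = 2420:
  stratum A: (240/2420)²·(1 − 47/240)·0.27²/47 = 1.22678e-05
  stratum B: (980/2420)²·(1 − 209/980)·0.53²/209 = 0.000173402
  stratum C: (1200/2420)²·(1 − 169/1200)·1.44²/169 = 0.00259207
V̂(ȳ_st) = 0.00277774
SE(ȳ_st) = √0.00277774 = 0.0527043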